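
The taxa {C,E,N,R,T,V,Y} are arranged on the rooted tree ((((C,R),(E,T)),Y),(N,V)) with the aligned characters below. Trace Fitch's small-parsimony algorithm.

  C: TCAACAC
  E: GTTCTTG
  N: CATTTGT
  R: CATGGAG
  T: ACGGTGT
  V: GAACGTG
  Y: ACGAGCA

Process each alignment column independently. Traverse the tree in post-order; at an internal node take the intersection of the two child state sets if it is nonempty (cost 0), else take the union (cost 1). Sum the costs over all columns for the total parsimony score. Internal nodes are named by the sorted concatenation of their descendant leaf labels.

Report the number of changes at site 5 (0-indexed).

CR@0: {T} ∪ {C} = {C,T} (union, +1)
ET@0: {G} ∪ {A} = {A,G} (union, +1)
CERT@0: {C,T} ∪ {A,G} = {A,C,G,T} (union, +1)
CERTY@0: {A,C,G,T} ∩ {A} = {A} (intersection, +0)
NV@0: {C} ∪ {G} = {C,G} (union, +1)
CENRTVY@0: {A} ∪ {C,G} = {A,C,G} (union, +1)
CR@1: {C} ∪ {A} = {A,C} (union, +1)
ET@1: {T} ∪ {C} = {C,T} (union, +1)
CERT@1: {A,C} ∩ {C,T} = {C} (intersection, +0)
CERTY@1: {C} ∩ {C} = {C} (intersection, +0)
NV@1: {A} ∩ {A} = {A} (intersection, +0)
CENRTVY@1: {C} ∪ {A} = {A,C} (union, +1)
CR@2: {A} ∪ {T} = {A,T} (union, +1)
ET@2: {T} ∪ {G} = {G,T} (union, +1)
CERT@2: {A,T} ∩ {G,T} = {T} (intersection, +0)
CERTY@2: {T} ∪ {G} = {G,T} (union, +1)
NV@2: {T} ∪ {A} = {A,T} (union, +1)
CENRTVY@2: {G,T} ∩ {A,T} = {T} (intersection, +0)
CR@3: {A} ∪ {G} = {A,G} (union, +1)
ET@3: {C} ∪ {G} = {C,G} (union, +1)
CERT@3: {A,G} ∩ {C,G} = {G} (intersection, +0)
CERTY@3: {G} ∪ {A} = {A,G} (union, +1)
NV@3: {T} ∪ {C} = {C,T} (union, +1)
CENRTVY@3: {A,G} ∪ {C,T} = {A,C,G,T} (union, +1)
CR@4: {C} ∪ {G} = {C,G} (union, +1)
ET@4: {T} ∩ {T} = {T} (intersection, +0)
CERT@4: {C,G} ∪ {T} = {C,G,T} (union, +1)
CERTY@4: {C,G,T} ∩ {G} = {G} (intersection, +0)
NV@4: {T} ∪ {G} = {G,T} (union, +1)
CENRTVY@4: {G} ∩ {G,T} = {G} (intersection, +0)
CR@5: {A} ∩ {A} = {A} (intersection, +0)
ET@5: {T} ∪ {G} = {G,T} (union, +1)
CERT@5: {A} ∪ {G,T} = {A,G,T} (union, +1)
CERTY@5: {A,G,T} ∪ {C} = {A,C,G,T} (union, +1)
NV@5: {G} ∪ {T} = {G,T} (union, +1)
CENRTVY@5: {A,C,G,T} ∩ {G,T} = {G,T} (intersection, +0)
CR@6: {C} ∪ {G} = {C,G} (union, +1)
ET@6: {G} ∪ {T} = {G,T} (union, +1)
CERT@6: {C,G} ∩ {G,T} = {G} (intersection, +0)
CERTY@6: {G} ∪ {A} = {A,G} (union, +1)
NV@6: {T} ∪ {G} = {G,T} (union, +1)
CENRTVY@6: {A,G} ∩ {G,T} = {G} (intersection, +0)
per-site changes: [5, 3, 4, 5, 3, 4, 4]; total = 28

4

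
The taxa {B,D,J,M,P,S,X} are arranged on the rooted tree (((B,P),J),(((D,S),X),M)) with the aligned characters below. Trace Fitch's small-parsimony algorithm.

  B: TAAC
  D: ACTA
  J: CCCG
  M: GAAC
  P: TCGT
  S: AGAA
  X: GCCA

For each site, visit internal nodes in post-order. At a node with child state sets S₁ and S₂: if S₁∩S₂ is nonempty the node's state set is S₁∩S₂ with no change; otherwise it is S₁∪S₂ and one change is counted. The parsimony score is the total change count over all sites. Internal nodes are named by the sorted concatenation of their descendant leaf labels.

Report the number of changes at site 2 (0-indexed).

[col 0] BP: children B:{T}, P:{T} ∩→ {T}; cost 0
[col 0] BJP: children BP:{T}, J:{C} ∪→ {C,T}; cost 1
[col 0] DS: children D:{A}, S:{A} ∩→ {A}; cost 0
[col 0] DSX: children DS:{A}, X:{G} ∪→ {A,G}; cost 1
[col 0] DMSX: children DSX:{A,G}, M:{G} ∩→ {G}; cost 0
[col 0] BDJMPSX: children BJP:{C,T}, DMSX:{G} ∪→ {C,G,T}; cost 1
[col 1] BP: children B:{A}, P:{C} ∪→ {A,C}; cost 1
[col 1] BJP: children BP:{A,C}, J:{C} ∩→ {C}; cost 0
[col 1] DS: children D:{C}, S:{G} ∪→ {C,G}; cost 1
[col 1] DSX: children DS:{C,G}, X:{C} ∩→ {C}; cost 0
[col 1] DMSX: children DSX:{C}, M:{A} ∪→ {A,C}; cost 1
[col 1] BDJMPSX: children BJP:{C}, DMSX:{A,C} ∩→ {C}; cost 0
[col 2] BP: children B:{A}, P:{G} ∪→ {A,G}; cost 1
[col 2] BJP: children BP:{A,G}, J:{C} ∪→ {A,C,G}; cost 1
[col 2] DS: children D:{T}, S:{A} ∪→ {A,T}; cost 1
[col 2] DSX: children DS:{A,T}, X:{C} ∪→ {A,C,T}; cost 1
[col 2] DMSX: children DSX:{A,C,T}, M:{A} ∩→ {A}; cost 0
[col 2] BDJMPSX: children BJP:{A,C,G}, DMSX:{A} ∩→ {A}; cost 0
[col 3] BP: children B:{C}, P:{T} ∪→ {C,T}; cost 1
[col 3] BJP: children BP:{C,T}, J:{G} ∪→ {C,G,T}; cost 1
[col 3] DS: children D:{A}, S:{A} ∩→ {A}; cost 0
[col 3] DSX: children DS:{A}, X:{A} ∩→ {A}; cost 0
[col 3] DMSX: children DSX:{A}, M:{C} ∪→ {A,C}; cost 1
[col 3] BDJMPSX: children BJP:{C,G,T}, DMSX:{A,C} ∩→ {C}; cost 0
per-site changes: [3, 3, 4, 3]; total = 13

4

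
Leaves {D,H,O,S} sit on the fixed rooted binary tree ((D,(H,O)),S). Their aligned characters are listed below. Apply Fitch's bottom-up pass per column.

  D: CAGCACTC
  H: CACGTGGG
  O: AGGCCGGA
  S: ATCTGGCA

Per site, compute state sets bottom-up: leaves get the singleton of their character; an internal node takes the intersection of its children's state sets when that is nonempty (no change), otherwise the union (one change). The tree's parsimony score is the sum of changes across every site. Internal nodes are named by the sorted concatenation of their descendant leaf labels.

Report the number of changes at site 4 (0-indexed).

HO@0: {C} ∪ {A} = {A,C} (union, +1)
DHO@0: {C} ∩ {A,C} = {C} (intersection, +0)
DHOS@0: {C} ∪ {A} = {A,C} (union, +1)
HO@1: {A} ∪ {G} = {A,G} (union, +1)
DHO@1: {A} ∩ {A,G} = {A} (intersection, +0)
DHOS@1: {A} ∪ {T} = {A,T} (union, +1)
HO@2: {C} ∪ {G} = {C,G} (union, +1)
DHO@2: {G} ∩ {C,G} = {G} (intersection, +0)
DHOS@2: {G} ∪ {C} = {C,G} (union, +1)
HO@3: {G} ∪ {C} = {C,G} (union, +1)
DHO@3: {C} ∩ {C,G} = {C} (intersection, +0)
DHOS@3: {C} ∪ {T} = {C,T} (union, +1)
HO@4: {T} ∪ {C} = {C,T} (union, +1)
DHO@4: {A} ∪ {C,T} = {A,C,T} (union, +1)
DHOS@4: {A,C,T} ∪ {G} = {A,C,G,T} (union, +1)
HO@5: {G} ∩ {G} = {G} (intersection, +0)
DHO@5: {C} ∪ {G} = {C,G} (union, +1)
DHOS@5: {C,G} ∩ {G} = {G} (intersection, +0)
HO@6: {G} ∩ {G} = {G} (intersection, +0)
DHO@6: {T} ∪ {G} = {G,T} (union, +1)
DHOS@6: {G,T} ∪ {C} = {C,G,T} (union, +1)
HO@7: {G} ∪ {A} = {A,G} (union, +1)
DHO@7: {C} ∪ {A,G} = {A,C,G} (union, +1)
DHOS@7: {A,C,G} ∩ {A} = {A} (intersection, +0)
per-site changes: [2, 2, 2, 2, 3, 1, 2, 2]; total = 16

3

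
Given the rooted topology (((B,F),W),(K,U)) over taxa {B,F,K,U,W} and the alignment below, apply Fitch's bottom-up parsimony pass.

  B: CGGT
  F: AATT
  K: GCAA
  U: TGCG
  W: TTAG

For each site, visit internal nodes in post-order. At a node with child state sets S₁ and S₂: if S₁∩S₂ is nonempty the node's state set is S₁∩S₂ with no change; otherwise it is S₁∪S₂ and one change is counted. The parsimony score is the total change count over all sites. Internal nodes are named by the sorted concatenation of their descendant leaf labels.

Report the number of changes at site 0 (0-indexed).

BF@0: {C} ∪ {A} = {A,C} (union, +1)
BFW@0: {A,C} ∪ {T} = {A,C,T} (union, +1)
KU@0: {G} ∪ {T} = {G,T} (union, +1)
BFKUW@0: {A,C,T} ∩ {G,T} = {T} (intersection, +0)
BF@1: {G} ∪ {A} = {A,G} (union, +1)
BFW@1: {A,G} ∪ {T} = {A,G,T} (union, +1)
KU@1: {C} ∪ {G} = {C,G} (union, +1)
BFKUW@1: {A,G,T} ∩ {C,G} = {G} (intersection, +0)
BF@2: {G} ∪ {T} = {G,T} (union, +1)
BFW@2: {G,T} ∪ {A} = {A,G,T} (union, +1)
KU@2: {A} ∪ {C} = {A,C} (union, +1)
BFKUW@2: {A,G,T} ∩ {A,C} = {A} (intersection, +0)
BF@3: {T} ∩ {T} = {T} (intersection, +0)
BFW@3: {T} ∪ {G} = {G,T} (union, +1)
KU@3: {A} ∪ {G} = {A,G} (union, +1)
BFKUW@3: {G,T} ∩ {A,G} = {G} (intersection, +0)
per-site changes: [3, 3, 3, 2]; total = 11

3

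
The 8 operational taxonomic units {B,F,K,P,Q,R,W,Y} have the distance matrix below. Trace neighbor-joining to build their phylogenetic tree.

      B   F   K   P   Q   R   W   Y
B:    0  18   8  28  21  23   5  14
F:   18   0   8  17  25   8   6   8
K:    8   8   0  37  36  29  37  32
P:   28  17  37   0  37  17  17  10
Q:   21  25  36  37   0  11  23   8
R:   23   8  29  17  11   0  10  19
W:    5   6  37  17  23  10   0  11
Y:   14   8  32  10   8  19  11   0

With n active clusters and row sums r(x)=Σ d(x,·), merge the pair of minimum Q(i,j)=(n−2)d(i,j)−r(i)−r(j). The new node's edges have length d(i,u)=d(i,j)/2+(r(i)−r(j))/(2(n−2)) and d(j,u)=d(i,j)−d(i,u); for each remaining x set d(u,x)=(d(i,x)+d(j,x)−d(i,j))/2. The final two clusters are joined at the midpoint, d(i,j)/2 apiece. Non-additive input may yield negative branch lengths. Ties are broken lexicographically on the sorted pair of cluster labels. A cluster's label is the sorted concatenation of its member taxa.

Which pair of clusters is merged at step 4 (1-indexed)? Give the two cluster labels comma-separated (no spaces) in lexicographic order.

step 1: merge (B,K) at d=8, Q=-256; branch lengths B→-11/6, K→59/6; new cluster BK
  updated: d(BK,F)=9, d(BK,P)=57/2, d(BK,Q)=49/2, d(BK,R)=22, d(BK,W)=17, d(BK,Y)=19
step 2: merge (Q,Y) at d=8, Q=-327/2; branch lengths Q→187/20, Y→-27/20; new cluster QY
  updated: d(BK,QY)=71/4, d(F,QY)=25/2, d(P,QY)=39/2, d(QY,R)=11, d(QY,W)=13
step 3: merge (BK,F) at d=9, Q=-443/4; branch lengths BK→311/32, F→-23/32; new cluster BFK
  updated: d(BFK,P)=73/4, d(BFK,QY)=85/8, d(BFK,R)=21/2, d(BFK,W)=7
step 4: merge (BFK,W) at d=7, Q=-579/8; branch lengths BFK→163/48, W→173/48; new cluster BFKW
  updated: d(BFKW,P)=113/8, d(BFKW,QY)=133/16, d(BFKW,R)=27/4
step 5: merge (BFKW,P) at d=113/8, Q=-825/16; branch lengths BFKW→109/64, P→795/64; new cluster BFKPW
  updated: d(BFKPW,QY)=219/32, d(BFKPW,R)=77/16
step 6: merge (BFKPW,QY) at d=219/32, Q=-725/32; branch lengths BFKPW→21/64, QY→417/64; new cluster BFKPQWY
  updated: d(BFKPQWY,R)=287/64
step 7: merge (BFKPQWY,R) at d=287/64; branch lengths BFKPQWY→287/128, R→287/128; new cluster BFKPQRWY
final tree: ((((((B:-11/6,K:59/6):311/32,F:-23/32):163/48,W:173/48):109/64,P:795/64):21/64,(Q:187/20,Y:-27/20):417/64):287/128,R:287/128)
total length: 3677/64

BFK,W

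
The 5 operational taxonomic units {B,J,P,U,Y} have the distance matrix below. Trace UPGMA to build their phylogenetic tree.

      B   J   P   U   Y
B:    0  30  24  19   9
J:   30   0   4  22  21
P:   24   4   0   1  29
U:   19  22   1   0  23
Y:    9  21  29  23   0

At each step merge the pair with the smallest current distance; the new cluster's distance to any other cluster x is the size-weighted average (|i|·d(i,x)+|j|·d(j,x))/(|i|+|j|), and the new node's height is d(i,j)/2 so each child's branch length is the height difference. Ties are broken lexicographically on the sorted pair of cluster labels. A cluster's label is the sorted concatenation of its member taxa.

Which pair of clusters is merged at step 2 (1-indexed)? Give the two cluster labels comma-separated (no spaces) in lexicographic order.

1. join P+U (d=1) ⇒ PU; edges |P|=1/2, |U|=1/2
  updated: d(B,PU)=43/2, d(J,PU)=13, d(PU,Y)=26
2. join B+Y (d=9) ⇒ BY; edges |B|=9/2, |Y|=9/2
  updated: d(BY,J)=51/2, d(BY,PU)=95/4
3. join J+PU (d=13) ⇒ JPU; edges |J|=13/2, |PU|=6
  updated: d(BY,JPU)=73/3
4. join BY+JPU (d=73/3) ⇒ BJPUY; edges |BY|=23/3, |JPU|=17/3
final tree: ((B:9/2,Y:9/2):23/3,(J:13/2,(P:1/2,U:1/2):6):17/3)
total length: 215/6

B,Y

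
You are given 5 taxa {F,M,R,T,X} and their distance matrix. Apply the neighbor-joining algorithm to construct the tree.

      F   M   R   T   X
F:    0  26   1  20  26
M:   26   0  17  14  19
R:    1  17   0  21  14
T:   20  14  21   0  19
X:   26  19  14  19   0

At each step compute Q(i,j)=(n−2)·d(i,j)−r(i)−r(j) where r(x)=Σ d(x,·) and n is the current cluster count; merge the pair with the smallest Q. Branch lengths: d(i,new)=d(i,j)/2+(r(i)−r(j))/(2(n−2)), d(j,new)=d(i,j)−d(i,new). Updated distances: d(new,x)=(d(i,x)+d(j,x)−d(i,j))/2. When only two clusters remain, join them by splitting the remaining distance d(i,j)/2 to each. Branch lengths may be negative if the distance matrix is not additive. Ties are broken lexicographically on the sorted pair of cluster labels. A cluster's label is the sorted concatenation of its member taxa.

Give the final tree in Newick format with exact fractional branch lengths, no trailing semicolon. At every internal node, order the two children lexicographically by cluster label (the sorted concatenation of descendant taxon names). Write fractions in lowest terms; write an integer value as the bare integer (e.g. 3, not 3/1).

1. join F+R (d=1, Q=-123) ⇒ FR; edges |F|=23/6, |R|=-17/6
  updated: d(FR,M)=21, d(FR,T)=20, d(FR,X)=39/2
2. join FR+X (d=39/2, Q=-79) ⇒ FRX; edges |FR|=21/2, |X|=9
  updated: d(FRX,M)=41/4, d(FRX,T)=39/4
3. join FRX+M (d=41/4, Q=-34) ⇒ FMRX; edges |FRX|=3, |M|=29/4
  updated: d(FMRX,T)=27/4
4. join FMRX+T (d=27/4) ⇒ FMRTX; edges |FMRX|=27/8, |T|=27/8
final tree: ((((F:23/6,R:-17/6):21/2,X:9):3,M:29/4):27/8,T:27/8)
total length: 75/2

((((F:23/6,R:-17/6):21/2,X:9):3,M:29/4):27/8,T:27/8)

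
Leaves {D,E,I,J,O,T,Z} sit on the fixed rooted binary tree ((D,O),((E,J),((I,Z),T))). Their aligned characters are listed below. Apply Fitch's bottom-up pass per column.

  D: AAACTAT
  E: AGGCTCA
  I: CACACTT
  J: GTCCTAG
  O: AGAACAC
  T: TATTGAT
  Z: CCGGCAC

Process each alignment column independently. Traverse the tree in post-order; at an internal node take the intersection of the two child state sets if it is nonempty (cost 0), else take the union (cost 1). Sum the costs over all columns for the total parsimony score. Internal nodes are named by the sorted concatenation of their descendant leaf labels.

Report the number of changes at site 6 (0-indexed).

DO@0: {A} ∩ {A} = {A} (intersection, +0)
EJ@0: {A} ∪ {G} = {A,G} (union, +1)
IZ@0: {C} ∩ {C} = {C} (intersection, +0)
ITZ@0: {C} ∪ {T} = {C,T} (union, +1)
EIJTZ@0: {A,G} ∪ {C,T} = {A,C,G,T} (union, +1)
DEIJOTZ@0: {A} ∩ {A,C,G,T} = {A} (intersection, +0)
DO@1: {A} ∪ {G} = {A,G} (union, +1)
EJ@1: {G} ∪ {T} = {G,T} (union, +1)
IZ@1: {A} ∪ {C} = {A,C} (union, +1)
ITZ@1: {A,C} ∩ {A} = {A} (intersection, +0)
EIJTZ@1: {G,T} ∪ {A} = {A,G,T} (union, +1)
DEIJOTZ@1: {A,G} ∩ {A,G,T} = {A,G} (intersection, +0)
DO@2: {A} ∩ {A} = {A} (intersection, +0)
EJ@2: {G} ∪ {C} = {C,G} (union, +1)
IZ@2: {C} ∪ {G} = {C,G} (union, +1)
ITZ@2: {C,G} ∪ {T} = {C,G,T} (union, +1)
EIJTZ@2: {C,G} ∩ {C,G,T} = {C,G} (intersection, +0)
DEIJOTZ@2: {A} ∪ {C,G} = {A,C,G} (union, +1)
DO@3: {C} ∪ {A} = {A,C} (union, +1)
EJ@3: {C} ∩ {C} = {C} (intersection, +0)
IZ@3: {A} ∪ {G} = {A,G} (union, +1)
ITZ@3: {A,G} ∪ {T} = {A,G,T} (union, +1)
EIJTZ@3: {C} ∪ {A,G,T} = {A,C,G,T} (union, +1)
DEIJOTZ@3: {A,C} ∩ {A,C,G,T} = {A,C} (intersection, +0)
DO@4: {T} ∪ {C} = {C,T} (union, +1)
EJ@4: {T} ∩ {T} = {T} (intersection, +0)
IZ@4: {C} ∩ {C} = {C} (intersection, +0)
ITZ@4: {C} ∪ {G} = {C,G} (union, +1)
EIJTZ@4: {T} ∪ {C,G} = {C,G,T} (union, +1)
DEIJOTZ@4: {C,T} ∩ {C,G,T} = {C,T} (intersection, +0)
DO@5: {A} ∩ {A} = {A} (intersection, +0)
EJ@5: {C} ∪ {A} = {A,C} (union, +1)
IZ@5: {T} ∪ {A} = {A,T} (union, +1)
ITZ@5: {A,T} ∩ {A} = {A} (intersection, +0)
EIJTZ@5: {A,C} ∩ {A} = {A} (intersection, +0)
DEIJOTZ@5: {A} ∩ {A} = {A} (intersection, +0)
DO@6: {T} ∪ {C} = {C,T} (union, +1)
EJ@6: {A} ∪ {G} = {A,G} (union, +1)
IZ@6: {T} ∪ {C} = {C,T} (union, +1)
ITZ@6: {C,T} ∩ {T} = {T} (intersection, +0)
EIJTZ@6: {A,G} ∪ {T} = {A,G,T} (union, +1)
DEIJOTZ@6: {C,T} ∩ {A,G,T} = {T} (intersection, +0)
per-site changes: [3, 4, 4, 4, 3, 2, 4]; total = 24

4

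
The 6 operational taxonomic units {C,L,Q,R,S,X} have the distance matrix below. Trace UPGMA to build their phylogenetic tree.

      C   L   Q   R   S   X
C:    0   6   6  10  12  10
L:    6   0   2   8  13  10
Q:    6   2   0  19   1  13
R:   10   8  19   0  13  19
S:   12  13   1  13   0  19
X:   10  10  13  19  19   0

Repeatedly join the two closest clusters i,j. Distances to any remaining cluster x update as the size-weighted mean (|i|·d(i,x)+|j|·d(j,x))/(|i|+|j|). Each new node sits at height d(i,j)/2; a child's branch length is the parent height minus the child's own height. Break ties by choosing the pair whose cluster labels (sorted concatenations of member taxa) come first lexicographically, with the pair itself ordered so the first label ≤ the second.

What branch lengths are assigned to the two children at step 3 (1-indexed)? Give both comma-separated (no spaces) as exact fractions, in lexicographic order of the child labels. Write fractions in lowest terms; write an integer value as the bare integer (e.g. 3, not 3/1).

9/8,29/8

iteration 1: select Q,S (d=1); attach at lengths (1/2, 1/2); label the merged cluster QS
  updated: d(C,QS)=9, d(L,QS)=15/2, d(QS,R)=16, d(QS,X)=16
iteration 2: select C,L (d=6); attach at lengths (3, 3); label the merged cluster CL
  updated: d(CL,QS)=33/4, d(CL,R)=9, d(CL,X)=10
iteration 3: select CL,QS (d=33/4); attach at lengths (9/8, 29/8); label the merged cluster CLQS
  updated: d(CLQS,R)=25/2, d(CLQS,X)=13
iteration 4: select CLQS,R (d=25/2); attach at lengths (17/8, 25/4); label the merged cluster CLQRS
  updated: d(CLQRS,X)=71/5
iteration 5: select CLQRS,X (d=71/5); attach at lengths (17/20, 71/10); label the merged cluster CLQRSX
final tree: ((((C:3,L:3):9/8,(Q:1/2,S:1/2):29/8):17/8,R:25/4):17/20,X:71/10)
total length: 1123/40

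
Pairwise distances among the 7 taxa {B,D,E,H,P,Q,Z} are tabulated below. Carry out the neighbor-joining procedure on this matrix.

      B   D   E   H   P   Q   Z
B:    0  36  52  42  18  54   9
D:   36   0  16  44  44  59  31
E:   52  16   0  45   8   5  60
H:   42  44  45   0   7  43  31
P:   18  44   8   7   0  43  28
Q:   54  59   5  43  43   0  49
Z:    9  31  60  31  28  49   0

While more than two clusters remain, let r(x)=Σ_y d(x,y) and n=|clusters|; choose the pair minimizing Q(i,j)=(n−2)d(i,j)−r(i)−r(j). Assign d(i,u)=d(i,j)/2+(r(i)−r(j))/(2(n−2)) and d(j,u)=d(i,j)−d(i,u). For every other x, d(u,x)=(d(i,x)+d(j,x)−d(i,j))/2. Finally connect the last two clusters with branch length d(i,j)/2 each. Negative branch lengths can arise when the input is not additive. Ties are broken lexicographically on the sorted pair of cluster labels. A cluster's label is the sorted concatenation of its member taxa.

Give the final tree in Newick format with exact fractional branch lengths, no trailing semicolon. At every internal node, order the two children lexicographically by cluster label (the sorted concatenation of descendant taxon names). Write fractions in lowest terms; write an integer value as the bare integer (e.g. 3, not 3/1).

iteration 1: select E,Q (d=5, Q=-414); attach at lengths (-21/5, 46/5); label the merged cluster EQ
  updated: d(B,EQ)=101/2, d(D,EQ)=35, d(EQ,H)=83/2, d(EQ,P)=23, d(EQ,Z)=52
iteration 2: select B,Z (d=9, Q=-541/2); attach at lengths (81/16, 63/16); label the merged cluster BZ
  updated: d(BZ,D)=29, d(BZ,EQ)=187/4, d(BZ,H)=32, d(BZ,P)=37/2
iteration 3: select H,P (d=7, Q=-196); attach at lengths (53/6, -11/6); label the merged cluster HP
  updated: d(BZ,HP)=87/4, d(D,HP)=81/2, d(EQ,HP)=115/4
iteration 4: select BZ,HP (d=87/4, Q=-145); attach at lengths (25/2, 37/4); label the merged cluster BHPZ
  updated: d(BHPZ,D)=191/8, d(BHPZ,EQ)=215/8
iteration 5: select BHPZ,D (d=191/8, Q=-343/4); attach at lengths (63/8, 16); label the merged cluster BDHPZ
  updated: d(BDHPZ,EQ)=19
iteration 6: select BDHPZ,EQ (d=19); attach at lengths (19/2, 19/2); label the merged cluster BDEHPQZ
final tree: ((((B:81/16,Z:63/16):25/2,(H:53/6,P:-11/6):37/4):63/8,D:16):19/2,(E:-21/5,Q:46/5):19/2)
total length: 685/8

((((B:81/16,Z:63/16):25/2,(H:53/6,P:-11/6):37/4):63/8,D:16):19/2,(E:-21/5,Q:46/5):19/2)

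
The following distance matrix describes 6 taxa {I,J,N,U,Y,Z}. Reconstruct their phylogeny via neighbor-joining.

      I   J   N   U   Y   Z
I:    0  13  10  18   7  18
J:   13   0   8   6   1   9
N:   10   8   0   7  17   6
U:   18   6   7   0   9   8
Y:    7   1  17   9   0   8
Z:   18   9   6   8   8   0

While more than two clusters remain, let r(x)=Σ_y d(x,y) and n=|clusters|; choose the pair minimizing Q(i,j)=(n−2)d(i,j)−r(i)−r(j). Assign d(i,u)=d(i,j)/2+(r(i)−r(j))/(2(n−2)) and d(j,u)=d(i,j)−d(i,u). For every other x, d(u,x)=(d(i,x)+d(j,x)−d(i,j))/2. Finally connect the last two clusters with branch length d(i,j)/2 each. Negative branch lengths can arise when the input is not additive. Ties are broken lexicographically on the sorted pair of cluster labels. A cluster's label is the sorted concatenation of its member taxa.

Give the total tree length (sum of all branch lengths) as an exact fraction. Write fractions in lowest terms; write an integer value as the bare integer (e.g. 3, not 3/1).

iteration 1: select I,Y (d=7, Q=-80); attach at lengths (13/2, 1/2); label the merged cluster IY
  updated: d(IY,J)=7/2, d(IY,N)=10, d(IY,U)=10, d(IY,Z)=19/2
iteration 2: select IY,J (d=7/2, Q=-49); attach at lengths (17/6, 2/3); label the merged cluster IJY
  updated: d(IJY,N)=29/4, d(IJY,U)=25/4, d(IJY,Z)=15/2
iteration 3: select IJY,U (d=25/4, Q=-119/4); attach at lengths (49/16, 51/16); label the merged cluster IJUY
  updated: d(IJUY,N)=4, d(IJUY,Z)=37/8
iteration 4: select IJUY,N (d=4, Q=-117/8); attach at lengths (21/16, 43/16); label the merged cluster IJNUY
  updated: d(IJNUY,Z)=53/16
iteration 5: select IJNUY,Z (d=53/16); attach at lengths (53/32, 53/32); label the merged cluster IJNUYZ
final tree: (((((I:13/2,Y:1/2):17/6,J:2/3):49/16,U:51/16):21/16,N:43/16):53/32,Z:53/32)
total length: 385/16

385/16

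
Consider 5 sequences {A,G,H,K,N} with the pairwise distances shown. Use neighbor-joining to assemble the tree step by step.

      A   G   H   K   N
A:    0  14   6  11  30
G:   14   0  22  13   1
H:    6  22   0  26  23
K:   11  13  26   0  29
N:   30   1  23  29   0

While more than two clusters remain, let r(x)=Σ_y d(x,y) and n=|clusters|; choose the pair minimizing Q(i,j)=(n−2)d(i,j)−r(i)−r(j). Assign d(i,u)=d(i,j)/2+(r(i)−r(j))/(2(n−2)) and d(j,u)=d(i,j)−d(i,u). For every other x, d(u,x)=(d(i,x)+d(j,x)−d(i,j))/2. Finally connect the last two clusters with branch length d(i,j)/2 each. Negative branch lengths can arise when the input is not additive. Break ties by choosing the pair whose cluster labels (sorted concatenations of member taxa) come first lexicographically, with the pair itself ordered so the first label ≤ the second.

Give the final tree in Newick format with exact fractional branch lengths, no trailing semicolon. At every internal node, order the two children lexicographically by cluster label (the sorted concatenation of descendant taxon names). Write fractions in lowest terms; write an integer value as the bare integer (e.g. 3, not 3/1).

step 1: merge (G,N) at d=1, Q=-130; branch lengths G→-5, N→6; new cluster GN
  updated: d(A,GN)=43/2, d(GN,H)=22, d(GN,K)=41/2
step 2: merge (A,H) at d=6, Q=-161/2; branch lengths A→-7/8, H→55/8; new cluster AH
  updated: d(AH,GN)=75/4, d(AH,K)=31/2
step 3: merge (AH,GN) at d=75/4, Q=-219/4; branch lengths AH→55/8, GN→95/8; new cluster AGHN
  updated: d(AGHN,K)=69/8
step 4: merge (AGHN,K) at d=69/8; branch lengths AGHN→69/16, K→69/16; new cluster AGHKN
final tree: (((A:-7/8,H:55/8):55/8,(G:-5,N:6):95/8):69/16,K:69/16)
total length: 275/8

(((A:-7/8,H:55/8):55/8,(G:-5,N:6):95/8):69/16,K:69/16)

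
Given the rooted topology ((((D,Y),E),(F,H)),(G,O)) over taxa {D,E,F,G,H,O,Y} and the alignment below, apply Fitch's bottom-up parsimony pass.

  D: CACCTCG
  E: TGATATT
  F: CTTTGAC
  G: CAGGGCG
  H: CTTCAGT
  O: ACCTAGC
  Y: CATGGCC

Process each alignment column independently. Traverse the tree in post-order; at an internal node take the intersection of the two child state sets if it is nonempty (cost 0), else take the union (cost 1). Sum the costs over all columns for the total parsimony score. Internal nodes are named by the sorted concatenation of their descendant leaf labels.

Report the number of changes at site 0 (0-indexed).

[col 0] DY: children D:{C}, Y:{C} ∩→ {C}; cost 0
[col 0] DEY: children DY:{C}, E:{T} ∪→ {C,T}; cost 1
[col 0] FH: children F:{C}, H:{C} ∩→ {C}; cost 0
[col 0] DEFHY: children DEY:{C,T}, FH:{C} ∩→ {C}; cost 0
[col 0] GO: children G:{C}, O:{A} ∪→ {A,C}; cost 1
[col 0] DEFGHOY: children DEFHY:{C}, GO:{A,C} ∩→ {C}; cost 0
[col 1] DY: children D:{A}, Y:{A} ∩→ {A}; cost 0
[col 1] DEY: children DY:{A}, E:{G} ∪→ {A,G}; cost 1
[col 1] FH: children F:{T}, H:{T} ∩→ {T}; cost 0
[col 1] DEFHY: children DEY:{A,G}, FH:{T} ∪→ {A,G,T}; cost 1
[col 1] GO: children G:{A}, O:{C} ∪→ {A,C}; cost 1
[col 1] DEFGHOY: children DEFHY:{A,G,T}, GO:{A,C} ∩→ {A}; cost 0
[col 2] DY: children D:{C}, Y:{T} ∪→ {C,T}; cost 1
[col 2] DEY: children DY:{C,T}, E:{A} ∪→ {A,C,T}; cost 1
[col 2] FH: children F:{T}, H:{T} ∩→ {T}; cost 0
[col 2] DEFHY: children DEY:{A,C,T}, FH:{T} ∩→ {T}; cost 0
[col 2] GO: children G:{G}, O:{C} ∪→ {C,G}; cost 1
[col 2] DEFGHOY: children DEFHY:{T}, GO:{C,G} ∪→ {C,G,T}; cost 1
[col 3] DY: children D:{C}, Y:{G} ∪→ {C,G}; cost 1
[col 3] DEY: children DY:{C,G}, E:{T} ∪→ {C,G,T}; cost 1
[col 3] FH: children F:{T}, H:{C} ∪→ {C,T}; cost 1
[col 3] DEFHY: children DEY:{C,G,T}, FH:{C,T} ∩→ {C,T}; cost 0
[col 3] GO: children G:{G}, O:{T} ∪→ {G,T}; cost 1
[col 3] DEFGHOY: children DEFHY:{C,T}, GO:{G,T} ∩→ {T}; cost 0
[col 4] DY: children D:{T}, Y:{G} ∪→ {G,T}; cost 1
[col 4] DEY: children DY:{G,T}, E:{A} ∪→ {A,G,T}; cost 1
[col 4] FH: children F:{G}, H:{A} ∪→ {A,G}; cost 1
[col 4] DEFHY: children DEY:{A,G,T}, FH:{A,G} ∩→ {A,G}; cost 0
[col 4] GO: children G:{G}, O:{A} ∪→ {A,G}; cost 1
[col 4] DEFGHOY: children DEFHY:{A,G}, GO:{A,G} ∩→ {A,G}; cost 0
[col 5] DY: children D:{C}, Y:{C} ∩→ {C}; cost 0
[col 5] DEY: children DY:{C}, E:{T} ∪→ {C,T}; cost 1
[col 5] FH: children F:{A}, H:{G} ∪→ {A,G}; cost 1
[col 5] DEFHY: children DEY:{C,T}, FH:{A,G} ∪→ {A,C,G,T}; cost 1
[col 5] GO: children G:{C}, O:{G} ∪→ {C,G}; cost 1
[col 5] DEFGHOY: children DEFHY:{A,C,G,T}, GO:{C,G} ∩→ {C,G}; cost 0
[col 6] DY: children D:{G}, Y:{C} ∪→ {C,G}; cost 1
[col 6] DEY: children DY:{C,G}, E:{T} ∪→ {C,G,T}; cost 1
[col 6] FH: children F:{C}, H:{T} ∪→ {C,T}; cost 1
[col 6] DEFHY: children DEY:{C,G,T}, FH:{C,T} ∩→ {C,T}; cost 0
[col 6] GO: children G:{G}, O:{C} ∪→ {C,G}; cost 1
[col 6] DEFGHOY: children DEFHY:{C,T}, GO:{C,G} ∩→ {C}; cost 0
per-site changes: [2, 3, 4, 4, 4, 4, 4]; total = 25

2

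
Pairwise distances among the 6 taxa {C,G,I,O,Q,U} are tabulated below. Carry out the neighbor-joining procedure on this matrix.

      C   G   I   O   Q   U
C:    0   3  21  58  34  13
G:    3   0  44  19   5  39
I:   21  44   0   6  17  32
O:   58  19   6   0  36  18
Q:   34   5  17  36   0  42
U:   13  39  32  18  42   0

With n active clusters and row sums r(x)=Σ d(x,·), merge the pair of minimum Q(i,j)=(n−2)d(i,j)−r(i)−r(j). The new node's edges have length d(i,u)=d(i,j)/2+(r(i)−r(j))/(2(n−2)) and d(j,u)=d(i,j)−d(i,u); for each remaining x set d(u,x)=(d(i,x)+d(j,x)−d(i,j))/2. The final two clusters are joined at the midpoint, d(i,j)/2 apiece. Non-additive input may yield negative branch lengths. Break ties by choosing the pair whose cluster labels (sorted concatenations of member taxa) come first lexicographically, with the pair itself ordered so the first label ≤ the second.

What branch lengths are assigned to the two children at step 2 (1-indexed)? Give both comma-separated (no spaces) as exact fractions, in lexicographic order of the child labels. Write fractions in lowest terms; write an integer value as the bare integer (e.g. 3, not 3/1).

iteration 1: select I,O (d=6, Q=-233); attach at lengths (7/8, 41/8); label the merged cluster IO
  updated: d(C,IO)=73/2, d(G,IO)=57/2, d(IO,Q)=47/2, d(IO,U)=22
iteration 2: select G,Q (d=5, Q=-165); attach at lengths (-7/3, 22/3); label the merged cluster GQ
  updated: d(C,GQ)=16, d(GQ,IO)=47/2, d(GQ,U)=38
iteration 3: select C,U (d=13, Q=-225/2); attach at lengths (37/8, 67/8); label the merged cluster CU
  updated: d(CU,GQ)=41/2, d(CU,IO)=91/4
iteration 4: select CU,GQ (d=41/2, Q=-267/4); attach at lengths (79/8, 85/8); label the merged cluster CGQU
  updated: d(CGQU,IO)=103/8
iteration 5: select CGQU,IO (d=103/8); attach at lengths (103/16, 103/16); label the merged cluster CGIOQU
final tree: (((C:37/8,U:67/8):79/8,(G:-7/3,Q:22/3):85/8):103/16,(I:7/8,O:41/8):103/16)
total length: 459/8

-7/3,22/3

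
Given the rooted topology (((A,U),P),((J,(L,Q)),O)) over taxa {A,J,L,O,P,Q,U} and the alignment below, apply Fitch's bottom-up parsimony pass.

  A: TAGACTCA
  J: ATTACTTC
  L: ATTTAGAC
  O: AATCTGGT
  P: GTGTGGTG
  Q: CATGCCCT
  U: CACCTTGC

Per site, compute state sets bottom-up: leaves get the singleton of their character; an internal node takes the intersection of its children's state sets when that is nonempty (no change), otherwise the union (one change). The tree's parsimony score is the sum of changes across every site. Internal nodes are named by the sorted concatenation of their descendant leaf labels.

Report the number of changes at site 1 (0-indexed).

3

AU@0: {T} ∪ {C} = {C,T} (union, +1)
APU@0: {C,T} ∪ {G} = {C,G,T} (union, +1)
LQ@0: {A} ∪ {C} = {A,C} (union, +1)
JLQ@0: {A} ∩ {A,C} = {A} (intersection, +0)
JLOQ@0: {A} ∩ {A} = {A} (intersection, +0)
AJLOPQU@0: {C,G,T} ∪ {A} = {A,C,G,T} (union, +1)
AU@1: {A} ∩ {A} = {A} (intersection, +0)
APU@1: {A} ∪ {T} = {A,T} (union, +1)
LQ@1: {T} ∪ {A} = {A,T} (union, +1)
JLQ@1: {T} ∩ {A,T} = {T} (intersection, +0)
JLOQ@1: {T} ∪ {A} = {A,T} (union, +1)
AJLOPQU@1: {A,T} ∩ {A,T} = {A,T} (intersection, +0)
AU@2: {G} ∪ {C} = {C,G} (union, +1)
APU@2: {C,G} ∩ {G} = {G} (intersection, +0)
LQ@2: {T} ∩ {T} = {T} (intersection, +0)
JLQ@2: {T} ∩ {T} = {T} (intersection, +0)
JLOQ@2: {T} ∩ {T} = {T} (intersection, +0)
AJLOPQU@2: {G} ∪ {T} = {G,T} (union, +1)
AU@3: {A} ∪ {C} = {A,C} (union, +1)
APU@3: {A,C} ∪ {T} = {A,C,T} (union, +1)
LQ@3: {T} ∪ {G} = {G,T} (union, +1)
JLQ@3: {A} ∪ {G,T} = {A,G,T} (union, +1)
JLOQ@3: {A,G,T} ∪ {C} = {A,C,G,T} (union, +1)
AJLOPQU@3: {A,C,T} ∩ {A,C,G,T} = {A,C,T} (intersection, +0)
AU@4: {C} ∪ {T} = {C,T} (union, +1)
APU@4: {C,T} ∪ {G} = {C,G,T} (union, +1)
LQ@4: {A} ∪ {C} = {A,C} (union, +1)
JLQ@4: {C} ∩ {A,C} = {C} (intersection, +0)
JLOQ@4: {C} ∪ {T} = {C,T} (union, +1)
AJLOPQU@4: {C,G,T} ∩ {C,T} = {C,T} (intersection, +0)
AU@5: {T} ∩ {T} = {T} (intersection, +0)
APU@5: {T} ∪ {G} = {G,T} (union, +1)
LQ@5: {G} ∪ {C} = {C,G} (union, +1)
JLQ@5: {T} ∪ {C,G} = {C,G,T} (union, +1)
JLOQ@5: {C,G,T} ∩ {G} = {G} (intersection, +0)
AJLOPQU@5: {G,T} ∩ {G} = {G} (intersection, +0)
AU@6: {C} ∪ {G} = {C,G} (union, +1)
APU@6: {C,G} ∪ {T} = {C,G,T} (union, +1)
LQ@6: {A} ∪ {C} = {A,C} (union, +1)
JLQ@6: {T} ∪ {A,C} = {A,C,T} (union, +1)
JLOQ@6: {A,C,T} ∪ {G} = {A,C,G,T} (union, +1)
AJLOPQU@6: {C,G,T} ∩ {A,C,G,T} = {C,G,T} (intersection, +0)
AU@7: {A} ∪ {C} = {A,C} (union, +1)
APU@7: {A,C} ∪ {G} = {A,C,G} (union, +1)
LQ@7: {C} ∪ {T} = {C,T} (union, +1)
JLQ@7: {C} ∩ {C,T} = {C} (intersection, +0)
JLOQ@7: {C} ∪ {T} = {C,T} (union, +1)
AJLOPQU@7: {A,C,G} ∩ {C,T} = {C} (intersection, +0)
per-site changes: [4, 3, 2, 5, 4, 3, 5, 4]; total = 30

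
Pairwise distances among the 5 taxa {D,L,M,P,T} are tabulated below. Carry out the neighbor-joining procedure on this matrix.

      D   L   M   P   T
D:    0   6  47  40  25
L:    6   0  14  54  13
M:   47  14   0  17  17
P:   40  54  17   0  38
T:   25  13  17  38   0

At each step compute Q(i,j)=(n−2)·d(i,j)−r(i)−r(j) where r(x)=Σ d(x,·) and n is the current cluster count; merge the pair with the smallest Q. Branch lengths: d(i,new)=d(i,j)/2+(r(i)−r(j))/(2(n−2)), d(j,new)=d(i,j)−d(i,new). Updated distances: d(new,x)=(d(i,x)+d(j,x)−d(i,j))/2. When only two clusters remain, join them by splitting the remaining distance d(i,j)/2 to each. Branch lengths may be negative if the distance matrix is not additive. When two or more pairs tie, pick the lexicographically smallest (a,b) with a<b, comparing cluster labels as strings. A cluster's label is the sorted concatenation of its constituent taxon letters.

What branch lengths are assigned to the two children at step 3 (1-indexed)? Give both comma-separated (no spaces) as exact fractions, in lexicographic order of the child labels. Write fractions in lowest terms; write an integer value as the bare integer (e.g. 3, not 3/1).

97/8,121/8

1. join M+P (d=17, Q=-193) ⇒ MP; edges |M|=-1/2, |P|=35/2
  updated: d(D,MP)=35, d(L,MP)=51/2, d(MP,T)=19
2. join D+L (d=6, Q=-197/2) ⇒ DL; edges |D|=67/8, |L|=-19/8
  updated: d(DL,MP)=109/4, d(DL,T)=16
3. join DL+MP (d=109/4, Q=-249/4) ⇒ DLMP; edges |DL|=97/8, |MP|=121/8
  updated: d(DLMP,T)=31/8
4. join DLMP+T (d=31/8) ⇒ DLMPT; edges |DLMP|=31/16, |T|=31/16
final tree: (((D:67/8,L:-19/8):97/8,(M:-1/2,P:35/2):121/8):31/16,T:31/16)
total length: 433/8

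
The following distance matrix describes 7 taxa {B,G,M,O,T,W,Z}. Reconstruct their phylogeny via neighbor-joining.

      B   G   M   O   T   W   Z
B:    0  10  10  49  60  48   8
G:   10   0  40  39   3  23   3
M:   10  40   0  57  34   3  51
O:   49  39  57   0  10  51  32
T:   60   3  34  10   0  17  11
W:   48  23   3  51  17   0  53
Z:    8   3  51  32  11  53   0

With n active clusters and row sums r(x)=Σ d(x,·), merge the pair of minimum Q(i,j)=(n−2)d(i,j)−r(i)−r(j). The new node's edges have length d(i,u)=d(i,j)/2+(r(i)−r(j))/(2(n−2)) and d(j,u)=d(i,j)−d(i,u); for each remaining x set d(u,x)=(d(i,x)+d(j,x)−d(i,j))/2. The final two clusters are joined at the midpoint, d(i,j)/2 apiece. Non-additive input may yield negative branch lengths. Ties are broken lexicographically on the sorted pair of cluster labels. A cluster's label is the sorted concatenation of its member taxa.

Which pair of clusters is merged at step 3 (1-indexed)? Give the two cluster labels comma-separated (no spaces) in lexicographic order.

MW,OT

step 1: merge (M,W) at d=3, Q=-375; branch lengths M→3/2, W→3/2; new cluster MW
  updated: d(B,MW)=55/2, d(G,MW)=30, d(MW,O)=105/2, d(MW,T)=24, d(MW,Z)=101/2
step 2: merge (O,T) at d=10, Q=-501/2; branch lengths O→229/16, T→-69/16; new cluster OT
  updated: d(B,OT)=99/2, d(G,OT)=16, d(MW,OT)=133/4, d(OT,Z)=33/2
step 3: merge (MW,OT) at d=133/4, Q=-627/4; branch lengths MW→503/24, OT→295/24; new cluster MOTW
  updated: d(B,MOTW)=175/8, d(G,MOTW)=51/8, d(MOTW,Z)=135/8
step 4: merge (B,Z) at d=8, Q=-207/4; branch lengths B→7, Z→1; new cluster BZ
  updated: d(BZ,G)=5/2, d(BZ,MOTW)=123/8
step 5: merge (BZ,G) at d=5/2, Q=-97/4; branch lengths BZ→23/4, G→-13/4; new cluster BGZ
  updated: d(BGZ,MOTW)=77/8
step 6: merge (BGZ,MOTW) at d=77/8; branch lengths BGZ→77/16, MOTW→77/16; new cluster BGMOTWZ
final tree: (((B:7,Z:1):23/4,G:-13/4):77/16,((M:3/2,W:3/2):503/24,(O:229/16,T:-69/16):295/24):77/16)
total length: 531/8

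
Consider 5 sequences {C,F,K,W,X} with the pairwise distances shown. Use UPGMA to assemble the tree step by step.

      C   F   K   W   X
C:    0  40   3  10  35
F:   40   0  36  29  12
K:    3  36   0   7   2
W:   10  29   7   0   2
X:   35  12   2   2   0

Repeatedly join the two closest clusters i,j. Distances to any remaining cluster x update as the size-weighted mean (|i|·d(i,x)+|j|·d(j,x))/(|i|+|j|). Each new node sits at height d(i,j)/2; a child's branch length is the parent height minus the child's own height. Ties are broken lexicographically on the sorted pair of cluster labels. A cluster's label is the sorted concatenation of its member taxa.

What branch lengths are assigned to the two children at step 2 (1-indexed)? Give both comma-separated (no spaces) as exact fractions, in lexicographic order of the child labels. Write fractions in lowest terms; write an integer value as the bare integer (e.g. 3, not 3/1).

1. join K+X (d=2) ⇒ KX; edges |K|=1, |X|=1
  updated: d(C,KX)=19, d(F,KX)=24, d(KX,W)=9/2
2. join KX+W (d=9/2) ⇒ KWX; edges |KX|=5/4, |W|=9/4
  updated: d(C,KWX)=16, d(F,KWX)=77/3
3. join C+KWX (d=16) ⇒ CKWX; edges |C|=8, |KWX|=23/4
  updated: d(CKWX,F)=117/4
4. join CKWX+F (d=117/4) ⇒ CFKWX; edges |CKWX|=53/8, |F|=117/8
final tree: ((C:8,((K:1,X:1):5/4,W:9/4):23/4):53/8,F:117/8)
total length: 81/2

5/4,9/4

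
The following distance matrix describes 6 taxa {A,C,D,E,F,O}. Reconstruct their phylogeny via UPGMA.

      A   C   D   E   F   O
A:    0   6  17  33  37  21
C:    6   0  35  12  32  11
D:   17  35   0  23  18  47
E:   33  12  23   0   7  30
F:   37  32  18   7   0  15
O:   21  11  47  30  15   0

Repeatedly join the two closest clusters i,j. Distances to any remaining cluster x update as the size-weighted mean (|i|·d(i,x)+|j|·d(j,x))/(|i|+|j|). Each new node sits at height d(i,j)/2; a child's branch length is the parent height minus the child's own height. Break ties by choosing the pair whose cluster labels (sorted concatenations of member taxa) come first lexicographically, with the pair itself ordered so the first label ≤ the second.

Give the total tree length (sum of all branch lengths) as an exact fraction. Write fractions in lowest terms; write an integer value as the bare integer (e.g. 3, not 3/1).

iteration 1: select A,C (d=6); attach at lengths (3, 3); label the merged cluster AC
  updated: d(AC,D)=26, d(AC,E)=45/2, d(AC,F)=69/2, d(AC,O)=16
iteration 2: select E,F (d=7); attach at lengths (7/2, 7/2); label the merged cluster EF
  updated: d(AC,EF)=57/2, d(D,EF)=41/2, d(EF,O)=45/2
iteration 3: select AC,O (d=16); attach at lengths (5, 8); label the merged cluster ACO
  updated: d(ACO,D)=33, d(ACO,EF)=53/2
iteration 4: select D,EF (d=41/2); attach at lengths (41/4, 27/4); label the merged cluster DEF
  updated: d(ACO,DEF)=86/3
iteration 5: select ACO,DEF (d=86/3); attach at lengths (19/3, 49/12); label the merged cluster ACDEFO
final tree: (((A:3,C:3):5,O:8):19/3,(D:41/4,(E:7/2,F:7/2):27/4):49/12)
total length: 641/12

641/12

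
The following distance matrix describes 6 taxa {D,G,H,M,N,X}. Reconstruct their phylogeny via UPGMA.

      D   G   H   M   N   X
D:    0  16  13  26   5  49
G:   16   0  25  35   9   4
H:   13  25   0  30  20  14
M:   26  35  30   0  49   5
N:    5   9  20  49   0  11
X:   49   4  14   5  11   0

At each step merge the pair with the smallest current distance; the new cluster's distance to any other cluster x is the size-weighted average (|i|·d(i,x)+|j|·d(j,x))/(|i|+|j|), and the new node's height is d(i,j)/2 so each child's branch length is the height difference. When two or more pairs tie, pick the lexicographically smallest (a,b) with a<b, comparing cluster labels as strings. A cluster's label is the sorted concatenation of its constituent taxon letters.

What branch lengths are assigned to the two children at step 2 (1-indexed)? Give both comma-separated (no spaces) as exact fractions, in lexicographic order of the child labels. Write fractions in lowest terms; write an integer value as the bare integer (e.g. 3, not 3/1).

step 1: merge (G,X) at d=4; branch lengths G→2, X→2; new cluster GX
  updated: d(D,GX)=65/2, d(GX,H)=39/2, d(GX,M)=20, d(GX,N)=10
step 2: merge (D,N) at d=5; branch lengths D→5/2, N→5/2; new cluster DN
  updated: d(DN,GX)=85/4, d(DN,H)=33/2, d(DN,M)=75/2
step 3: merge (DN,H) at d=33/2; branch lengths DN→23/4, H→33/4; new cluster DHN
  updated: d(DHN,GX)=62/3, d(DHN,M)=35
step 4: merge (GX,M) at d=20; branch lengths GX→8, M→10; new cluster GMX
  updated: d(DHN,GMX)=229/9
step 5: merge (DHN,GMX) at d=229/9; branch lengths DHN→161/36, GMX→49/18; new cluster DGHMNX
final tree: (((D:5/2,N:5/2):23/4,H:33/4):161/36,((G:2,X:2):8,M:10):49/18)
total length: 1735/36

5/2,5/2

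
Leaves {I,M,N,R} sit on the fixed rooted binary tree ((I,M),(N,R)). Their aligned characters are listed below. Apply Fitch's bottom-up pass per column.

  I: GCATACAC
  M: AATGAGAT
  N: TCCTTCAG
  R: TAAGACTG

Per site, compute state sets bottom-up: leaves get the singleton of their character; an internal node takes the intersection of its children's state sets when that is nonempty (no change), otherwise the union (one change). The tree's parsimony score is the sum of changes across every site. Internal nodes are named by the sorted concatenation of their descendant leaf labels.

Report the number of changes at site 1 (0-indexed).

[col 0] IM: children I:{G}, M:{A} ∪→ {A,G}; cost 1
[col 0] NR: children N:{T}, R:{T} ∩→ {T}; cost 0
[col 0] IMNR: children IM:{A,G}, NR:{T} ∪→ {A,G,T}; cost 1
[col 1] IM: children I:{C}, M:{A} ∪→ {A,C}; cost 1
[col 1] NR: children N:{C}, R:{A} ∪→ {A,C}; cost 1
[col 1] IMNR: children IM:{A,C}, NR:{A,C} ∩→ {A,C}; cost 0
[col 2] IM: children I:{A}, M:{T} ∪→ {A,T}; cost 1
[col 2] NR: children N:{C}, R:{A} ∪→ {A,C}; cost 1
[col 2] IMNR: children IM:{A,T}, NR:{A,C} ∩→ {A}; cost 0
[col 3] IM: children I:{T}, M:{G} ∪→ {G,T}; cost 1
[col 3] NR: children N:{T}, R:{G} ∪→ {G,T}; cost 1
[col 3] IMNR: children IM:{G,T}, NR:{G,T} ∩→ {G,T}; cost 0
[col 4] IM: children I:{A}, M:{A} ∩→ {A}; cost 0
[col 4] NR: children N:{T}, R:{A} ∪→ {A,T}; cost 1
[col 4] IMNR: children IM:{A}, NR:{A,T} ∩→ {A}; cost 0
[col 5] IM: children I:{C}, M:{G} ∪→ {C,G}; cost 1
[col 5] NR: children N:{C}, R:{C} ∩→ {C}; cost 0
[col 5] IMNR: children IM:{C,G}, NR:{C} ∩→ {C}; cost 0
[col 6] IM: children I:{A}, M:{A} ∩→ {A}; cost 0
[col 6] NR: children N:{A}, R:{T} ∪→ {A,T}; cost 1
[col 6] IMNR: children IM:{A}, NR:{A,T} ∩→ {A}; cost 0
[col 7] IM: children I:{C}, M:{T} ∪→ {C,T}; cost 1
[col 7] NR: children N:{G}, R:{G} ∩→ {G}; cost 0
[col 7] IMNR: children IM:{C,T}, NR:{G} ∪→ {C,G,T}; cost 1
per-site changes: [2, 2, 2, 2, 1, 1, 1, 2]; total = 13

2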